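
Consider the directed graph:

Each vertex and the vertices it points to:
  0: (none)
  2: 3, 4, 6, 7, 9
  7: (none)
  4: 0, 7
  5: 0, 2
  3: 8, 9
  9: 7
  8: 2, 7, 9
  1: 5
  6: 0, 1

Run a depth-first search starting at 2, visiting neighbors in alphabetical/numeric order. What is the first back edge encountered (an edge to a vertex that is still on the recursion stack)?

8→2

DFS from 2 (visiting neighbors in alphabetical/numeric order); mark gray on enter, black on exit:
2 gray
  3 gray
    8 gray
      8→2: 2 is gray → back edge
First back edge: 8 → 2.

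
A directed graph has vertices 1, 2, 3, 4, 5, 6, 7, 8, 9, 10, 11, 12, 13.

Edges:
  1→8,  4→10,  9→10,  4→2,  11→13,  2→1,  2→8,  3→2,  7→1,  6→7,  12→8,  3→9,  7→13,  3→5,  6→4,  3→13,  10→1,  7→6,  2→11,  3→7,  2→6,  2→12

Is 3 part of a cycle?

3 lies on a cycle iff there is a path from 3 back to itself.
Exploring from 3, it never reaches itself; equivalently, its strongly connected component is a singleton.

No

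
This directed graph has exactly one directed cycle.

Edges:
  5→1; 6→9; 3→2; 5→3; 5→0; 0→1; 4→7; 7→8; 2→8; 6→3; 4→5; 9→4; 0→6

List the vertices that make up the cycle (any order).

0, 4, 5, 6, 9

DFS with gray/black marking from 4:
4 gray
  5 gray
    0 gray
      1 gray
      1 black
      6 gray
        3 gray
          2 gray
            8 gray
            8 black
          2 black
        3 black
        9 gray
          9→4: 4 is gray → back edge
Back edge closes the cycle 4 → 5 → 0 → 6 → 9 → 4; its vertices are {0, 4, 5, 6, 9}.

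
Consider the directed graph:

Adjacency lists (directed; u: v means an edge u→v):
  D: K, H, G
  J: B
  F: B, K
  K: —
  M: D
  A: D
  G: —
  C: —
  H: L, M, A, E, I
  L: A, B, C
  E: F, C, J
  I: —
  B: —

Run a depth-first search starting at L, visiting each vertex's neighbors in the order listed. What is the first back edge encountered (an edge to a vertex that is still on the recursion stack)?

H->L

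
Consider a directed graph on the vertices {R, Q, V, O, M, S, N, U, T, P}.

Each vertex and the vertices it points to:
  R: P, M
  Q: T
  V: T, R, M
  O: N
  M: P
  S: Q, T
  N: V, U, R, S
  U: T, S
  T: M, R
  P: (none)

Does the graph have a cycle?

DFS with white/gray/black marking, starting from P:
P gray
P black
R gray
  R→P: P black — skip
  M gray
    M→P: P black — skip
  M black
R black
Q gray
  T gray
    T→M: M black — skip
    T→R: R black — skip
  T black
Q black
V gray
  V→T: T black — skip
  V→R: R black — skip
  V→M: M black — skip
V black
O gray
  N gray
    N→V: V black — skip
    U gray
      U→T: T black — skip
      S gray
        S→Q: Q black — skip
        S→T: T black — skip
      S black
    U black
    N→R: R black — skip
    N→S: S black — skip
  N black
O black
Every edge goes to a white or black vertex — no back edge, so the graph is acyclic.

No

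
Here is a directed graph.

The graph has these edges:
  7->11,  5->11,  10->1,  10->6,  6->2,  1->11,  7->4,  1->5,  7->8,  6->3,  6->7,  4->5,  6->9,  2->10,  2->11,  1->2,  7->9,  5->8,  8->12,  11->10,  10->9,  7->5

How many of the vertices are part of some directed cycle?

8

A vertex is on a directed cycle iff it belongs to a strongly connected component of size ≥ 2 (or has a self-loop).
The vertices on cycles are {1, 2, 4, 5, 6, 7, 10, 11} — 8 in total.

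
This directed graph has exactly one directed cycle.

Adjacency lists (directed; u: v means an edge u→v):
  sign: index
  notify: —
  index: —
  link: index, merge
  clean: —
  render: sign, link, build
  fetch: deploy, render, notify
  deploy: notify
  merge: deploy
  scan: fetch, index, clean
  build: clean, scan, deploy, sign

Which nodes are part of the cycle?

scan, build, fetch, render

DFS with gray/black marking from render:
render gray
  sign gray
    index gray
    index black
  sign black
  link gray
    link→index: index black — skip
    merge gray
      deploy gray
        notify gray
        notify black
      deploy black
    merge black
  link black
  build gray
    clean gray
    clean black
    scan gray
      fetch gray
        fetch→deploy: deploy black — skip
        fetch→render: render is gray → back edge
Back edge closes the cycle render → build → scan → fetch → render; its vertices are {scan, build, fetch, render}.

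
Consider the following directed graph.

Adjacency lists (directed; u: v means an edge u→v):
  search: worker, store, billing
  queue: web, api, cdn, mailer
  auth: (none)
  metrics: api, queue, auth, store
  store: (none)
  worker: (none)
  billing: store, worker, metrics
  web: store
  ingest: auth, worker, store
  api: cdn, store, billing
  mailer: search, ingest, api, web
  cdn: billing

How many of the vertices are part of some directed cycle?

7

A vertex is on a directed cycle iff it belongs to a strongly connected component of size ≥ 2 (or has a self-loop).
The vertices on cycles are {api, cdn, queue, mailer, search, billing, metrics} — 7 in total.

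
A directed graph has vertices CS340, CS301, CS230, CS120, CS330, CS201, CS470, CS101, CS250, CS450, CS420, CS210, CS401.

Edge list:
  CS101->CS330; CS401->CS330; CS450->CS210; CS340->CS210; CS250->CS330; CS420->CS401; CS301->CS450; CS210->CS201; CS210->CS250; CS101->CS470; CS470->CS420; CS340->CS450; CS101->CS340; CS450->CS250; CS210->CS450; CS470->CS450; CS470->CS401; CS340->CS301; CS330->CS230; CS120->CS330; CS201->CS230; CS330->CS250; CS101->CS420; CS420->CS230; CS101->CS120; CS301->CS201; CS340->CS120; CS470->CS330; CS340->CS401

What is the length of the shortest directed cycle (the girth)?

For each vertex v, BFS finds the shortest path from v back to v.
The shortest such closed walk is CS210 → CS450 → CS210, length 2.

2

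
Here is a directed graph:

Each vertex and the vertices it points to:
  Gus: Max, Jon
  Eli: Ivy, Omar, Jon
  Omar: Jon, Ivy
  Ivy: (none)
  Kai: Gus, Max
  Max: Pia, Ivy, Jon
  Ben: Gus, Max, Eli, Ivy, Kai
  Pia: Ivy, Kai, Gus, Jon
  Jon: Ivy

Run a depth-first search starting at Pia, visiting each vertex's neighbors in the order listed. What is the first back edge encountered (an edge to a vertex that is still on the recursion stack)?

Max->Pia

DFS from Pia (visiting each vertex's neighbors in the order listed); mark gray on enter, black on exit:
Pia gray
  Ivy gray
  Ivy black
  Kai gray
    Gus gray
      Max gray
        Max→Pia: Pia is gray → back edge
First back edge: Max → Pia.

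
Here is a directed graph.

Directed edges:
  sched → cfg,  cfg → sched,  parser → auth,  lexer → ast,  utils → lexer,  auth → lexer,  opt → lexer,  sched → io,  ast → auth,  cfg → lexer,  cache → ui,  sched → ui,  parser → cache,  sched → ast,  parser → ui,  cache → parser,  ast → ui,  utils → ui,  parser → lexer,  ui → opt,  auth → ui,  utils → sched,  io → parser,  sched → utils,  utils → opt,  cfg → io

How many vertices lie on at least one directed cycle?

10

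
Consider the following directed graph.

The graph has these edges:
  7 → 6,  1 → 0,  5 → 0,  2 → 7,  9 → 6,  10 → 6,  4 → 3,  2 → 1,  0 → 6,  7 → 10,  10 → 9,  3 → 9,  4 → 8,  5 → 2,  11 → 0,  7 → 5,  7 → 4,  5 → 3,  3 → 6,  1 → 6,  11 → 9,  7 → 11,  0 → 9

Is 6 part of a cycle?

6 lies on a cycle iff there is a path from 6 back to itself.
Exploring from 6, it never reaches itself; equivalently, its strongly connected component is a singleton.

No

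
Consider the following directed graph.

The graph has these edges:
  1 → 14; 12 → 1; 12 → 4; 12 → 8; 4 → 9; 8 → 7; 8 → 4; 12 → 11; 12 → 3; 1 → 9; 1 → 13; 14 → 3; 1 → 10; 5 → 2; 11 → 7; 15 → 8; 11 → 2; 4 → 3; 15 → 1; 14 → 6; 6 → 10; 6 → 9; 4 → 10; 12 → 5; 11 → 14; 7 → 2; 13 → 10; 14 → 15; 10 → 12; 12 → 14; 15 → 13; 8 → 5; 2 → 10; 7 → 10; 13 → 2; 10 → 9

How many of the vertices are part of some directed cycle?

13

A vertex is on a directed cycle iff it belongs to a strongly connected component of size ≥ 2 (or has a self-loop).
The vertices on cycles are {1, 2, 4, 5, 6, 7, 8, 10, 11, 12, 13, 14, 15} — 13 in total.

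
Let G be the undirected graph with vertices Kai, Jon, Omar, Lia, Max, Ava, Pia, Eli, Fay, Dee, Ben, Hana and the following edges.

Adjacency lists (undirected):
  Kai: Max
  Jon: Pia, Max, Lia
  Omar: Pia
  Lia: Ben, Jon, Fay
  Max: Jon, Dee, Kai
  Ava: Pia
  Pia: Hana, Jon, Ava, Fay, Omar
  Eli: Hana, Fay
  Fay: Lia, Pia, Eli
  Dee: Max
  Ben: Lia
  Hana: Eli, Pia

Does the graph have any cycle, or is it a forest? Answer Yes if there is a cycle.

DFS, tracking each vertex's parent; an edge to a visited non-parent vertex closes a cycle.
Start from Dee:
visit Dee (parent –)
  visit Max (parent Dee)
    visit Jon (parent Max)
      visit Pia (parent Jon)
        visit Hana (parent Pia)
          visit Eli (parent Hana)
            Eli–Hana: parent, skip
            visit Fay (parent Eli)
              visit Lia (parent Fay)
                visit Ben (parent Lia)
                  Ben–Lia: parent, skip
                Lia–Jon: Jon visited and ≠ parent → cycle
Cycle: Jon – Pia – Hana – Eli – Fay – Lia – Jon.

Yes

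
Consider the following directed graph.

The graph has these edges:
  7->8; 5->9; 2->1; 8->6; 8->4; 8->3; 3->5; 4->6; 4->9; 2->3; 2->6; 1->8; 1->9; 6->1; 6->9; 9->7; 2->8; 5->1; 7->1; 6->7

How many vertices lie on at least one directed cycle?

A vertex is on a directed cycle iff it belongs to a strongly connected component of size ≥ 2 (or has a self-loop).
The vertices on cycles are {1, 3, 4, 5, 6, 7, 8, 9} — 8 in total.

8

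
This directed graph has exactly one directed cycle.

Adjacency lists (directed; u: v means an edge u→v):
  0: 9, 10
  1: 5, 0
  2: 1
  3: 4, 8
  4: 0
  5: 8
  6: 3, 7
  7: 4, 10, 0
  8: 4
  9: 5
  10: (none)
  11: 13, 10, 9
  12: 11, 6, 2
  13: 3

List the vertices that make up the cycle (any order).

0, 4, 5, 8, 9

DFS with gray/black marking from 9:
9 gray
  5 gray
    8 gray
      4 gray
        0 gray
          0→9: 9 is gray → back edge
Back edge closes the cycle 9 → 5 → 8 → 4 → 0 → 9; its vertices are {0, 4, 5, 8, 9}.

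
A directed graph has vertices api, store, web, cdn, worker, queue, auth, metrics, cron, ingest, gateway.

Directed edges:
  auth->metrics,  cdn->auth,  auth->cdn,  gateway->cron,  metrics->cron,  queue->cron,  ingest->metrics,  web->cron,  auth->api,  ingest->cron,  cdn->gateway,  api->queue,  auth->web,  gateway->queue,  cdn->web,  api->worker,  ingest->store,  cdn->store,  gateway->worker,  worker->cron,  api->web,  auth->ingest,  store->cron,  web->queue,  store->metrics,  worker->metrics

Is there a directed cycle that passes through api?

api lies on a cycle iff there is a path from api back to itself.
Exploring from api, it never reaches itself; equivalently, its strongly connected component is a singleton.

No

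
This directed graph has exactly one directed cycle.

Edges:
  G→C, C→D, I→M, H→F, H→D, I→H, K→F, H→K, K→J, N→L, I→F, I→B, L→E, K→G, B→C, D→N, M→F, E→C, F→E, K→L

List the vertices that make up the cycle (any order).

DFS with gray/black marking from D:
D gray
  N gray
    L gray
      E gray
        C gray
          C→D: D is gray → back edge
Back edge closes the cycle D → N → L → E → C → D; its vertices are {C, D, E, L, N}.

C, D, E, L, N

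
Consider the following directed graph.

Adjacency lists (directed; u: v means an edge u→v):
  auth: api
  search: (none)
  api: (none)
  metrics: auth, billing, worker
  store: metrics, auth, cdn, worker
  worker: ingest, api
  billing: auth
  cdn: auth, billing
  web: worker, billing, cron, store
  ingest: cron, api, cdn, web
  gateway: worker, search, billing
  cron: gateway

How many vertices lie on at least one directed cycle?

A vertex is on a directed cycle iff it belongs to a strongly connected component of size ≥ 2 (or has a self-loop).
The vertices on cycles are {web, cron, store, ingest, worker, gateway, metrics} — 7 in total.

7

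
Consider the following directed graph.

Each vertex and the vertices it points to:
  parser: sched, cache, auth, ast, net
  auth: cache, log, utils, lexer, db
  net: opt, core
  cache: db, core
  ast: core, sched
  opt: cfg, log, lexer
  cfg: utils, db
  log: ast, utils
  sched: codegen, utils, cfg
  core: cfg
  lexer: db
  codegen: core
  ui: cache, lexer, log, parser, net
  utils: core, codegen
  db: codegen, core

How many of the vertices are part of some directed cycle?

5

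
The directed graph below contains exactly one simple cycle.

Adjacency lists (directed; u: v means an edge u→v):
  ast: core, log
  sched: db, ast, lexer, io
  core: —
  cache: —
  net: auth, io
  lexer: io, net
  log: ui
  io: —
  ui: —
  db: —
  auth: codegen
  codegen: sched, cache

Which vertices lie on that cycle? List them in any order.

net, auth, lexer, sched, codegen

DFS with gray/black marking from sched:
sched gray
  db gray
  db black
  ast gray
    core gray
    core black
    log gray
      ui gray
      ui black
    log black
  ast black
  lexer gray
    io gray
    io black
    net gray
      auth gray
        codegen gray
          codegen→sched: sched is gray → back edge
Back edge closes the cycle sched → lexer → net → auth → codegen → sched; its vertices are {net, auth, lexer, sched, codegen}.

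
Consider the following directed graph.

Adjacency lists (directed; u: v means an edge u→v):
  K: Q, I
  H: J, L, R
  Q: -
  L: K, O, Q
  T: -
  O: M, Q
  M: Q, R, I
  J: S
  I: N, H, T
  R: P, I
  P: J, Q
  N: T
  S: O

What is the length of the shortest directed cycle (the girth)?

3

For each vertex v, BFS finds the shortest path from v back to v.
The shortest such closed walk is I → H → R → I, length 3.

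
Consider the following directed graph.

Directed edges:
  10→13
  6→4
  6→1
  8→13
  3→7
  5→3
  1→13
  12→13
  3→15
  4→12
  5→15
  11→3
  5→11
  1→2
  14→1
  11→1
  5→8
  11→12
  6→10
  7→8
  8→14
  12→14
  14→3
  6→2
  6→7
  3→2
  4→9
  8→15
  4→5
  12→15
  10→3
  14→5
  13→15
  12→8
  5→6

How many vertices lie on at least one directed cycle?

10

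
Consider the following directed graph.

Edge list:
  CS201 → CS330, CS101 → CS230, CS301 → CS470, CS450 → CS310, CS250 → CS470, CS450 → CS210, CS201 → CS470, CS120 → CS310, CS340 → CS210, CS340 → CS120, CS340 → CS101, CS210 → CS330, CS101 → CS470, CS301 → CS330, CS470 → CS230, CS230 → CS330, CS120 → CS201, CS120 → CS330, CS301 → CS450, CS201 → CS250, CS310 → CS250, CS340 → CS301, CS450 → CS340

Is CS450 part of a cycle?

CS450 is on a cycle iff CS450 can reach itself via ≥1 edge.
CS450 → CS340 → CS301 → CS450 — yes.

Yes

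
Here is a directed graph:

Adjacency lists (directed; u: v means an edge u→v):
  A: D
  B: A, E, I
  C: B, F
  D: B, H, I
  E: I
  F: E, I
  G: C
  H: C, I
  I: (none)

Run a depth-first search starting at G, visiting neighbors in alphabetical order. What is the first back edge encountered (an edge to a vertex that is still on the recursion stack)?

DFS from G (visiting neighbors in alphabetical order); mark gray on enter, black on exit:
G gray
  C gray
    B gray
      A gray
        D gray
          D→B: B is gray → back edge
First back edge: D → B.

D->B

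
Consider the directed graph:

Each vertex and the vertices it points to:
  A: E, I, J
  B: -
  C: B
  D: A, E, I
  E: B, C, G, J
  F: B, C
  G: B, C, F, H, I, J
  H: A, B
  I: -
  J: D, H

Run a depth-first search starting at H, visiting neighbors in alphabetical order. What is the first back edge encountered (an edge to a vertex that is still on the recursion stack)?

DFS from H (visiting neighbors in alphabetical order); mark gray on enter, black on exit:
H gray
  A gray
    E gray
      B gray
      B black
      C gray
        C→B: B black — skip
      C black
      G gray
        G→B: B black — skip
        G→C: C black — skip
        F gray
          F→B: B black — skip
          F→C: C black — skip
        F black
        G→H: H is gray → back edge
First back edge: G → H.

G→H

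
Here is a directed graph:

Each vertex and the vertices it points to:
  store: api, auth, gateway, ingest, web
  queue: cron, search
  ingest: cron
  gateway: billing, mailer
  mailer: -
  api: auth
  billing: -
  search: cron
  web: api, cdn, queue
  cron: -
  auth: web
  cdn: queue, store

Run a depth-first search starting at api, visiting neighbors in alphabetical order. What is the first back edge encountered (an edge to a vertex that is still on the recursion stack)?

web->api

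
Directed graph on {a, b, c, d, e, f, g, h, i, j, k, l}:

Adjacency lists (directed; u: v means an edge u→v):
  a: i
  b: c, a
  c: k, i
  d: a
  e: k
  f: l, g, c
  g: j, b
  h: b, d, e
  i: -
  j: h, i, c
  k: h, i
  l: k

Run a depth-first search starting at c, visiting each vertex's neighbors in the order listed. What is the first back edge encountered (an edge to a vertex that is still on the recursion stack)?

DFS from c (visiting each vertex's neighbors in the order listed); mark gray on enter, black on exit:
c gray
  k gray
    h gray
      b gray
        b→c: c is gray → back edge
First back edge: b → c.

b->c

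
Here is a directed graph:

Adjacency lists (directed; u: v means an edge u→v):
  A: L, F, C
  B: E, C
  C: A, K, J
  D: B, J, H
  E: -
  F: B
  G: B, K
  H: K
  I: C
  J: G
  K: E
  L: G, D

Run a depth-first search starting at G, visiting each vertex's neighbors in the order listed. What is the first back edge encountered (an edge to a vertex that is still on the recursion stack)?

L->G

DFS from G (visiting each vertex's neighbors in the order listed); mark gray on enter, black on exit:
G gray
  B gray
    E gray
    E black
    C gray
      A gray
        L gray
          L→G: G is gray → back edge
First back edge: L → G.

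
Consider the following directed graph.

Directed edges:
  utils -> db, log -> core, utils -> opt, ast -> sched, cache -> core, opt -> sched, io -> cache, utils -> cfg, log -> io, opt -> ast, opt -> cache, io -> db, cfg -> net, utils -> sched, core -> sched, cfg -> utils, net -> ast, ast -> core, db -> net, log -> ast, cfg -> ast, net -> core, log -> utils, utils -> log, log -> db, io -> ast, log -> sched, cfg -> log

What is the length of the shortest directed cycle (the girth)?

For each vertex v, BFS finds the shortest path from v back to v.
The shortest such closed walk is log → utils → log, length 2.

2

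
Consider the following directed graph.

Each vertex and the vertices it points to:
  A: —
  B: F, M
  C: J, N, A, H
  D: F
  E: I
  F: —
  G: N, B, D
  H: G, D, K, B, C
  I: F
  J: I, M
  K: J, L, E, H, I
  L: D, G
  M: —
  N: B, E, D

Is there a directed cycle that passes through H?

Yes

H is on a cycle iff H can reach itself via ≥1 edge.
H → K → H — yes.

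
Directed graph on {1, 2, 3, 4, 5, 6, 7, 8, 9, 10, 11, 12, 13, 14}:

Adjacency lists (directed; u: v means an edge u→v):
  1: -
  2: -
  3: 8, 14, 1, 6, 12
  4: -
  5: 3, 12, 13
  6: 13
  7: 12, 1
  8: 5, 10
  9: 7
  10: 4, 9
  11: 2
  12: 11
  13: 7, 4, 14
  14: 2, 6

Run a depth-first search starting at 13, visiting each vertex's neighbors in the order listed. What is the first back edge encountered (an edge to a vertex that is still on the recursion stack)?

DFS from 13 (visiting each vertex's neighbors in the order listed); mark gray on enter, black on exit:
13 gray
  7 gray
    12 gray
      11 gray
        2 gray
        2 black
      11 black
    12 black
    1 gray
    1 black
  7 black
  4 gray
  4 black
  14 gray
    14→2: 2 black — skip
    6 gray
      6→13: 13 is gray → back edge
First back edge: 6 → 13.

6->13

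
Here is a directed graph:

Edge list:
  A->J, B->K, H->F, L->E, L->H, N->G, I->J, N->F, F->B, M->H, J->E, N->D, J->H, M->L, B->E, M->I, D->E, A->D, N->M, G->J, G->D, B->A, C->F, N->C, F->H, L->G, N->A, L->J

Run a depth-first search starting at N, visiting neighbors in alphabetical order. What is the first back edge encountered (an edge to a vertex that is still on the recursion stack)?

B->A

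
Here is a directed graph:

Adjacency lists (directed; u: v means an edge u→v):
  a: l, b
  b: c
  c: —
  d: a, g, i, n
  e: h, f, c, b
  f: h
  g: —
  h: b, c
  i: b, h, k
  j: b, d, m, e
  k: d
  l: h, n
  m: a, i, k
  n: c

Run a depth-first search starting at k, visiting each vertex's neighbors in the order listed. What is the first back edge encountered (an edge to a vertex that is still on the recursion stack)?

DFS from k (visiting each vertex's neighbors in the order listed); mark gray on enter, black on exit:
k gray
  d gray
    a gray
      l gray
        h gray
          b gray
            c gray
            c black
          b black
          h→c: c black — skip
        h black
        n gray
          n→c: c black — skip
        n black
      l black
      a→b: b black — skip
    a black
    g gray
    g black
    i gray
      i→b: b black — skip
      i→h: h black — skip
      i→k: k is gray → back edge
First back edge: i → k.

i->k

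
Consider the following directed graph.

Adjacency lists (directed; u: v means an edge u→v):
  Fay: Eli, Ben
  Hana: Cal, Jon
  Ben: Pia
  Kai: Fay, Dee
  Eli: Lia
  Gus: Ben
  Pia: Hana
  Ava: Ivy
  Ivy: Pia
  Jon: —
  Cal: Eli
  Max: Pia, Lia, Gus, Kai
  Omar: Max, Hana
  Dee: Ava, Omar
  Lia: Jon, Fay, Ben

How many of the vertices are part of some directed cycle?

11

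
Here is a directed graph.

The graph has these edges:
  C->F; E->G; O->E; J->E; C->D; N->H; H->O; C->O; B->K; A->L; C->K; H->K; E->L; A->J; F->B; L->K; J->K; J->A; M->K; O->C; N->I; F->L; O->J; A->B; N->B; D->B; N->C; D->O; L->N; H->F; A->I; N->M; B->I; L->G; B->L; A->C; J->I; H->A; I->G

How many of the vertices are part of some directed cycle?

A vertex is on a directed cycle iff it belongs to a strongly connected component of size ≥ 2 (or has a self-loop).
The vertices on cycles are {A, B, C, D, E, F, H, J, L, N, O} — 11 in total.

11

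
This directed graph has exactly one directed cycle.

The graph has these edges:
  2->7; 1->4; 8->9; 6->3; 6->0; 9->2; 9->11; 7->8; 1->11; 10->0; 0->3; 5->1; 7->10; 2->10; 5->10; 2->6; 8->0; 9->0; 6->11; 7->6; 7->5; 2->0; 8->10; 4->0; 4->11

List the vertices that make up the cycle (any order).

2, 7, 8, 9

DFS with gray/black marking from 7:
7 gray
  5 gray
    10 gray
      0 gray
        3 gray
        3 black
      0 black
    10 black
    1 gray
      11 gray
      11 black
      4 gray
        4→11: 11 black — skip
        4→0: 0 black — skip
      4 black
    1 black
  5 black
  8 gray
    9 gray
      9→11: 11 black — skip
      9→0: 0 black — skip
      2 gray
        2→7: 7 is gray → back edge
Back edge closes the cycle 7 → 8 → 9 → 2 → 7; its vertices are {2, 7, 8, 9}.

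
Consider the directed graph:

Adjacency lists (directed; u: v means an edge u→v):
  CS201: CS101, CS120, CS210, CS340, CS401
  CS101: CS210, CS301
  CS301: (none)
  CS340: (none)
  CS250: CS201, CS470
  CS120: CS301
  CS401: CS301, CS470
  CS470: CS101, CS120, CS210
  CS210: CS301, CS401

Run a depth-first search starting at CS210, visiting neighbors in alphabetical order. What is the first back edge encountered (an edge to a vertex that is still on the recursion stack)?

DFS from CS210 (visiting neighbors in alphabetical order); mark gray on enter, black on exit:
CS210 gray
  CS301 gray
  CS301 black
  CS401 gray
    CS401→CS301: CS301 black — skip
    CS470 gray
      CS101 gray
        CS101→CS210: CS210 is gray → back edge
First back edge: CS101 → CS210.

CS101→CS210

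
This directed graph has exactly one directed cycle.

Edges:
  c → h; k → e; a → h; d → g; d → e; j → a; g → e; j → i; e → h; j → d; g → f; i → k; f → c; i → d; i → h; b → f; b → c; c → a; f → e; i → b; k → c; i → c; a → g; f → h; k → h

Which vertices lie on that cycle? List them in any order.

a, c, f, g

DFS with gray/black marking from a:
a gray
  h gray
  h black
  g gray
    e gray
      e→h: h black — skip
    e black
    f gray
      f→e: e black — skip
      c gray
        c→a: a is gray → back edge
Back edge closes the cycle a → g → f → c → a; its vertices are {a, c, f, g}.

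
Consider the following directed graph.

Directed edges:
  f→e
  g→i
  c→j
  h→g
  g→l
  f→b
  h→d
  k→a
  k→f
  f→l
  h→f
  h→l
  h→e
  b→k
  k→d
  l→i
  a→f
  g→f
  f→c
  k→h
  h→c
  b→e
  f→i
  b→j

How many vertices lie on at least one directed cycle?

6

A vertex is on a directed cycle iff it belongs to a strongly connected component of size ≥ 2 (or has a self-loop).
The vertices on cycles are {a, b, f, g, h, k} — 6 in total.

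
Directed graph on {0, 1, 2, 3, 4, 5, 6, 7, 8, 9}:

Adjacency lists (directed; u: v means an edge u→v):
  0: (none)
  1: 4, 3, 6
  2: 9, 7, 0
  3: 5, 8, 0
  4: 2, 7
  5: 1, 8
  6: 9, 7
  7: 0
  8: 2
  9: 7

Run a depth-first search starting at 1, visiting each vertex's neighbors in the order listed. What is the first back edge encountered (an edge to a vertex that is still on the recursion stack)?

5→1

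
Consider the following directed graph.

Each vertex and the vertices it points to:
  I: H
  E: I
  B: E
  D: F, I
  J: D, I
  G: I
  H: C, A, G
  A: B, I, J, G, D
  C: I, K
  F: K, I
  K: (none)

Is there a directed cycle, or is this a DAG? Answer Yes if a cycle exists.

Yes

DFS with white/gray/black marking, starting from I:
I gray
  H gray
    C gray
      C→I: I is gray → back edge
Back edge found, so a cycle exists: I → H → C → I.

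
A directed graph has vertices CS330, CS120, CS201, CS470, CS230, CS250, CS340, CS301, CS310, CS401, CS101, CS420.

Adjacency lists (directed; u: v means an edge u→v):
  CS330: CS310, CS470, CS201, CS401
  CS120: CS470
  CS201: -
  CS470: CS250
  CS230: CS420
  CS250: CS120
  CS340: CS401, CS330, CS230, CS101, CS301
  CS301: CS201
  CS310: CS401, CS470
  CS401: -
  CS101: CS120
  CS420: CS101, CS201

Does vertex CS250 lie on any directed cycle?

Yes

CS250 is on a cycle iff CS250 can reach itself via ≥1 edge.
CS250 → CS120 → CS470 → CS250 — yes.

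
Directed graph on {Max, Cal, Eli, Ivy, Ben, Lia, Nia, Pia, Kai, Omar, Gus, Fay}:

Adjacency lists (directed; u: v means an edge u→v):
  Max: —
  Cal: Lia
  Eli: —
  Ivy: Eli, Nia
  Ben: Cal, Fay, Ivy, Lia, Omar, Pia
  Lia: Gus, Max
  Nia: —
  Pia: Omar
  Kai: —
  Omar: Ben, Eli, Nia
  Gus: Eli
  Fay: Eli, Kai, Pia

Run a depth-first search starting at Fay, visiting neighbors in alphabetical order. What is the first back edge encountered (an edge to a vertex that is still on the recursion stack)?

DFS from Fay (visiting neighbors in alphabetical order); mark gray on enter, black on exit:
Fay gray
  Eli gray
  Eli black
  Kai gray
  Kai black
  Pia gray
    Omar gray
      Ben gray
        Cal gray
          Lia gray
            Gus gray
              Gus→Eli: Eli black — skip
            Gus black
            Max gray
            Max black
          Lia black
        Cal black
        Ben→Fay: Fay is gray → back edge
First back edge: Ben → Fay.

Ben->Fay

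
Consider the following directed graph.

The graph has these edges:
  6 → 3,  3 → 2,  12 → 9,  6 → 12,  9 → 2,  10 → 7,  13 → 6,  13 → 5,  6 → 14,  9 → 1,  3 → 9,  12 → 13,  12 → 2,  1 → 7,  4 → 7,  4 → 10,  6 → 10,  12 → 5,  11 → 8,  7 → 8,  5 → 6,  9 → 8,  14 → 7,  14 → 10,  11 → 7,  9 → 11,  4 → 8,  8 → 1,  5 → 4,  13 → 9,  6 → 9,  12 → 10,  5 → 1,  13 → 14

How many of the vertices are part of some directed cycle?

7

A vertex is on a directed cycle iff it belongs to a strongly connected component of size ≥ 2 (or has a self-loop).
The vertices on cycles are {1, 5, 6, 7, 8, 12, 13} — 7 in total.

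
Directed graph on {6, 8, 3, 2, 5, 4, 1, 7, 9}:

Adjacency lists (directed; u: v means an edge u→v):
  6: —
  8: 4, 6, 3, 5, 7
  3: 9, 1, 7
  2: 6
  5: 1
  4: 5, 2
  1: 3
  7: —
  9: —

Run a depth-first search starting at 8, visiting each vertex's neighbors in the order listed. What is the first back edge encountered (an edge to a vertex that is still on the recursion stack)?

DFS from 8 (visiting each vertex's neighbors in the order listed); mark gray on enter, black on exit:
8 gray
  4 gray
    5 gray
      1 gray
        3 gray
          9 gray
          9 black
          3→1: 1 is gray → back edge
First back edge: 3 → 1.

3->1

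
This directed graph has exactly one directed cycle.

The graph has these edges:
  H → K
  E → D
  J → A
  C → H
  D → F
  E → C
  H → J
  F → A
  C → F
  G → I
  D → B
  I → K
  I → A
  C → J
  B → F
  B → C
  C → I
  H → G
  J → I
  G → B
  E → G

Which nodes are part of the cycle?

B, C, G, H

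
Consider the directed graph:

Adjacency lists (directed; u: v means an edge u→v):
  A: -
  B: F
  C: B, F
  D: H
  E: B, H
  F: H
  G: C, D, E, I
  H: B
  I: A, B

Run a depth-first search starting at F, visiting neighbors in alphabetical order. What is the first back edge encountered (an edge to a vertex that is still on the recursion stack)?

DFS from F (visiting neighbors in alphabetical order); mark gray on enter, black on exit:
F gray
  H gray
    B gray
      B→F: F is gray → back edge
First back edge: B → F.

B->F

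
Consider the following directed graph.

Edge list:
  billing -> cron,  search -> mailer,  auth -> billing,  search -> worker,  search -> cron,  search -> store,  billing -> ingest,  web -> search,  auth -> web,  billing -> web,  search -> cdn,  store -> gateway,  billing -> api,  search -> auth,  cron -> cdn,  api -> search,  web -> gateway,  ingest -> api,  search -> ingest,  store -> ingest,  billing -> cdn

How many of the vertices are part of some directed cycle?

7

A vertex is on a directed cycle iff it belongs to a strongly connected component of size ≥ 2 (or has a self-loop).
The vertices on cycles are {api, web, auth, store, ingest, search, billing} — 7 in total.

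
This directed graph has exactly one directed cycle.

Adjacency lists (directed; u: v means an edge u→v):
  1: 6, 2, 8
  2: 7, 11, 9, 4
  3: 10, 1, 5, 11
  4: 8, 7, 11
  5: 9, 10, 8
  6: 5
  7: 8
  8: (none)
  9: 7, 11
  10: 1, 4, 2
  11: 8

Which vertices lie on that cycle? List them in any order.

1, 5, 6, 10

DFS with gray/black marking from 10:
10 gray
  1 gray
    6 gray
      5 gray
        9 gray
          7 gray
            8 gray
            8 black
          7 black
          11 gray
            11→8: 8 black — skip
          11 black
        9 black
        5→10: 10 is gray → back edge
Back edge closes the cycle 10 → 1 → 6 → 5 → 10; its vertices are {1, 5, 6, 10}.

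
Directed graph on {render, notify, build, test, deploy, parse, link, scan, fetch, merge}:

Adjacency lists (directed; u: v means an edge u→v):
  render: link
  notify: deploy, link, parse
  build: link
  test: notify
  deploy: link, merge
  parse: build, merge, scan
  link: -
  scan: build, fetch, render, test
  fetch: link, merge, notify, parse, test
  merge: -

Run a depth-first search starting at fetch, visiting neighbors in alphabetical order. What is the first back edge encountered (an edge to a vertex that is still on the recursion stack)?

scan->fetch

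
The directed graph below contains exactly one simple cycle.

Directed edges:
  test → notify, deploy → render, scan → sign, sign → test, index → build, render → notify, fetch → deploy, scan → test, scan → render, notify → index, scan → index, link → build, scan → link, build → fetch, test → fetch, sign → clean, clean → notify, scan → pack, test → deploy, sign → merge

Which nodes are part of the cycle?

build, fetch, index, deploy, notify, render

DFS with gray/black marking from deploy:
deploy gray
  render gray
    notify gray
      index gray
        build gray
          fetch gray
            fetch→deploy: deploy is gray → back edge
Back edge closes the cycle deploy → render → notify → index → build → fetch → deploy; its vertices are {build, fetch, index, deploy, notify, render}.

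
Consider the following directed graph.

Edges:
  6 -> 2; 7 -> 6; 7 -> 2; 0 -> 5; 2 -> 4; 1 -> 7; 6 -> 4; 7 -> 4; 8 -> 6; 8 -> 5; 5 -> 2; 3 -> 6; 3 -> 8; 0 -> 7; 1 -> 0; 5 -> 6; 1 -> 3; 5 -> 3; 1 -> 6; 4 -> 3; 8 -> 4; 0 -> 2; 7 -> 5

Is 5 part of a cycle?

Yes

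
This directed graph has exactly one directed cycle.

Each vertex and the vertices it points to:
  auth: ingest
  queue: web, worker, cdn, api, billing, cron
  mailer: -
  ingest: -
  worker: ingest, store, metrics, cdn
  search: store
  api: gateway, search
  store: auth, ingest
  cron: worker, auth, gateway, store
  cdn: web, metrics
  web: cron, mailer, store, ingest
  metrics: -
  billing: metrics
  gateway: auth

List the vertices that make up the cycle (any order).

DFS with gray/black marking from cron:
cron gray
  worker gray
    ingest gray
    ingest black
    store gray
      auth gray
        auth→ingest: ingest black — skip
      auth black
      store→ingest: ingest black — skip
    store black
    metrics gray
    metrics black
    cdn gray
      web gray
        web→cron: cron is gray → back edge
Back edge closes the cycle cron → worker → cdn → web → cron; its vertices are {cdn, web, cron, worker}.

cdn, web, cron, worker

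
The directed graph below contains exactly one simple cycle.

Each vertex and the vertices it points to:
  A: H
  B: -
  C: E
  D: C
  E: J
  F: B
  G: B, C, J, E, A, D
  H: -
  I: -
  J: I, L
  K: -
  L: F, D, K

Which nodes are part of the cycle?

C, D, E, J, L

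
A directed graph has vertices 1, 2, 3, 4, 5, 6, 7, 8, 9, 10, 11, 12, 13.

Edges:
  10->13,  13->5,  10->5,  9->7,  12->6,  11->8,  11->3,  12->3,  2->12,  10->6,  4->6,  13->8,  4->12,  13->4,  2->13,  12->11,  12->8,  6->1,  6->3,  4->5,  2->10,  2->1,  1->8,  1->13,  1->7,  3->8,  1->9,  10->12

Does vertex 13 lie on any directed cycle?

Yes

13 is on a cycle iff 13 can reach itself via ≥1 edge.
13 → 4 → 6 → 1 → 13 — yes.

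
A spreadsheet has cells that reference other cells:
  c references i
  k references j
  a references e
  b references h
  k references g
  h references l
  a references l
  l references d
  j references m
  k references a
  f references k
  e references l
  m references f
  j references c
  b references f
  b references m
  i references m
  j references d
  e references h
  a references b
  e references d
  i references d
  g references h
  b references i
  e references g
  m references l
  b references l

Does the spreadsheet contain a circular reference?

DFS with white/gray/black marking, starting from i:
i gray
  d gray
  d black
  m gray
    l gray
      l→d: d black — skip
    l black
    f gray
      k gray
        a gray
          b gray
            b→m: m is gray → back edge
Back edge found, so a cycle exists: m → f → k → a → b → m.

Yes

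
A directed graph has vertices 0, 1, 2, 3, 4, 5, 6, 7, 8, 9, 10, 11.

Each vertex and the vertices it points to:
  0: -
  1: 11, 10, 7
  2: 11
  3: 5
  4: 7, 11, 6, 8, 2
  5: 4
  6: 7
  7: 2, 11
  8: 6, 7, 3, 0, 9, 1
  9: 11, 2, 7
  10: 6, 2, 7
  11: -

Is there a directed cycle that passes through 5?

Yes

5 is on a cycle iff 5 can reach itself via ≥1 edge.
5 → 4 → 8 → 3 → 5 — yes.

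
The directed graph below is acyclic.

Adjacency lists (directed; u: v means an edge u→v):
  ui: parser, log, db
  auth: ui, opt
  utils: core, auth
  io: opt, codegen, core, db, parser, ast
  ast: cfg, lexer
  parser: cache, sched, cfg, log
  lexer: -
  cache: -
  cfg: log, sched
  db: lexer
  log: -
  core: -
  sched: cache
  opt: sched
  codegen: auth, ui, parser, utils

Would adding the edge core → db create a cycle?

Adding core→db creates a cycle iff db can already reach core.
Explore from db: no path reaches core. The graph stays acyclic.

No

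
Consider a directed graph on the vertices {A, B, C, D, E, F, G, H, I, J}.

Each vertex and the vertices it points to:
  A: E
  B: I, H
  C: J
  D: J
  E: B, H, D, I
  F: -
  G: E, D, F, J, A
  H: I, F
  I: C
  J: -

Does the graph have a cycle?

DFS with white/gray/black marking, starting from A:
A gray
  E gray
    B gray
      I gray
        C gray
          J gray
          J black
        C black
      I black
      H gray
        H→I: I black — skip
        F gray
        F black
      H black
    B black
    E→H: H black — skip
    D gray
      D→J: J black — skip
    D black
    E→I: I black — skip
  E black
A black
G gray
  G→E: E black — skip
  G→D: D black — skip
  G→F: F black — skip
  G→J: J black — skip
  G→A: A black — skip
G black
Every edge goes to a white or black vertex — no back edge, so the graph is acyclic.

No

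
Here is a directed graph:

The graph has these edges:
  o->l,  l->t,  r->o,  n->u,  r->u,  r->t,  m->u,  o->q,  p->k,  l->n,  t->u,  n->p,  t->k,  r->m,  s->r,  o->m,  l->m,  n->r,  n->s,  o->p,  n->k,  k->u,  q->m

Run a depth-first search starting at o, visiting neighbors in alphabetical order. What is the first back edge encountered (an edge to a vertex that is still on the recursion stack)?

DFS from o (visiting neighbors in alphabetical order); mark gray on enter, black on exit:
o gray
  l gray
    m gray
      u gray
      u black
    m black
    n gray
      k gray
        k→u: u black — skip
      k black
      p gray
        p→k: k black — skip
      p black
      r gray
        r→m: m black — skip
        r→o: o is gray → back edge
First back edge: r → o.

r→o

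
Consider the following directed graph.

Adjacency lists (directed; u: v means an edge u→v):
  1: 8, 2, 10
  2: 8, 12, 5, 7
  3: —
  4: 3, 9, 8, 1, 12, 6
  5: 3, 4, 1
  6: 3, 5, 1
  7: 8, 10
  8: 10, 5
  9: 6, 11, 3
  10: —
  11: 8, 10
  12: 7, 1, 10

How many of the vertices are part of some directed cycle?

A vertex is on a directed cycle iff it belongs to a strongly connected component of size ≥ 2 (or has a self-loop).
The vertices on cycles are {1, 2, 4, 5, 6, 7, 8, 9, 11, 12} — 10 in total.

10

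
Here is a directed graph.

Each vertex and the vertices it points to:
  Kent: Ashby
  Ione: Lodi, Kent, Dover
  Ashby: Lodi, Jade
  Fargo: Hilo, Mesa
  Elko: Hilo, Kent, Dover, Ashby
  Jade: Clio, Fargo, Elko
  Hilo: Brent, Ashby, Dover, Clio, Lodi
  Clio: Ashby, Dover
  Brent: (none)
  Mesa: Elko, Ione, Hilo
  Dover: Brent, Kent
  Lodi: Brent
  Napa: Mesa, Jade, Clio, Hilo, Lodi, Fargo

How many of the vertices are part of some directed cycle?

10

A vertex is on a directed cycle iff it belongs to a strongly connected component of size ≥ 2 (or has a self-loop).
The vertices on cycles are {Clio, Elko, Hilo, Ione, Jade, Kent, Mesa, Ashby, Dover, Fargo} — 10 in total.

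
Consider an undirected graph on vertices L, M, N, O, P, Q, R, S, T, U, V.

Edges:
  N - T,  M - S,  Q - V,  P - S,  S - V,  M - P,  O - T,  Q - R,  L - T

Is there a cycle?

Yes

DFS, tracking each vertex's parent; an edge to a visited non-parent vertex closes a cycle.
Start from S:
visit S (parent –)
  visit V (parent S)
    visit Q (parent V)
      Q–V: parent, skip
      visit R (parent Q)
        R–Q: parent, skip
    V–S: parent, skip
  visit M (parent S)
    visit P (parent M)
      P–S: S visited and ≠ parent → cycle
Cycle: S – M – P – S.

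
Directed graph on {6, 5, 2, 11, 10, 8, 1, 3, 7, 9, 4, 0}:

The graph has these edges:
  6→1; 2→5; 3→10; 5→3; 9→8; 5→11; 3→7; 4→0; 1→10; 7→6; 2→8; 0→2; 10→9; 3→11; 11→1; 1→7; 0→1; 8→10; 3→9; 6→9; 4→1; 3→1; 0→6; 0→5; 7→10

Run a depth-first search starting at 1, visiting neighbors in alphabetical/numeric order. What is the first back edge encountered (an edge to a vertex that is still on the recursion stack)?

6->1

DFS from 1 (visiting neighbors in alphabetical/numeric order); mark gray on enter, black on exit:
1 gray
  7 gray
    6 gray
      6→1: 1 is gray → back edge
First back edge: 6 → 1.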